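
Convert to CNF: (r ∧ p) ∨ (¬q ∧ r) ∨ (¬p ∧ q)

(r ∨ ¬p) ∧ (r ∨ q)

(r ∧ p) ∨ (¬q ∧ r) ∨ (¬p ∧ q)
≡ (r ∨ ¬q ∨ ¬p) ∧ (r ∨ ¬q ∨ q) ∧ (r ∨ r ∨ ¬p) ∧ (r ∨ r ∨ q) ∧ (p ∨ ¬q ∨ ¬p) ∧ (p ∨ ¬q ∨ q) ∧ (p ∨ r ∨ ¬p) ∧ (p ∨ r ∨ q)   (distribute ∨ over ∧)
≡ (r ∨ ¬p) ∧ (r ∨ q)   (simplify)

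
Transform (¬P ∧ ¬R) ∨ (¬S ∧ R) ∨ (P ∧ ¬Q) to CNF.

(¬P ∧ ¬R) ∨ (¬S ∧ R) ∨ (P ∧ ¬Q)
≡ (¬P ∨ ¬S ∨ P) ∧ (¬P ∨ ¬S ∨ ¬Q) ∧ (¬P ∨ R ∨ P) ∧ (¬P ∨ R ∨ ¬Q) ∧ (¬R ∨ ¬S ∨ P) ∧ (¬R ∨ ¬S ∨ ¬Q) ∧ (¬R ∨ R ∨ P) ∧ (¬R ∨ R ∨ ¬Q)   (distribute ∨ over ∧)
≡ (¬P ∨ ¬S ∨ ¬Q) ∧ (¬P ∨ R ∨ ¬Q) ∧ (¬R ∨ ¬S ∨ P) ∧ (¬R ∨ ¬S ∨ ¬Q)   (simplify)

(¬P ∨ ¬S ∨ ¬Q) ∧ (¬P ∨ R ∨ ¬Q) ∧ (¬R ∨ ¬S ∨ P) ∧ (¬R ∨ ¬S ∨ ¬Q)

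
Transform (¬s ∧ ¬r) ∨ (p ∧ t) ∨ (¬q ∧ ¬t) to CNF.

(¬s ∧ ¬r) ∨ (p ∧ t) ∨ (¬q ∧ ¬t)
≡ (¬s ∨ p ∨ ¬q) ∧ (¬s ∨ p ∨ ¬t) ∧ (¬s ∨ t ∨ ¬q) ∧ (¬s ∨ t ∨ ¬t) ∧ (¬r ∨ p ∨ ¬q) ∧ (¬r ∨ p ∨ ¬t) ∧ (¬r ∨ t ∨ ¬q) ∧ (¬r ∨ t ∨ ¬t)
≡ (¬s ∨ p ∨ ¬q) ∧ (¬s ∨ p ∨ ¬t) ∧ (¬s ∨ t ∨ ¬q) ∧ (¬r ∨ p ∨ ¬q) ∧ (¬r ∨ p ∨ ¬t) ∧ (¬r ∨ t ∨ ¬q)

(¬s ∨ p ∨ ¬q) ∧ (¬s ∨ p ∨ ¬t) ∧ (¬s ∨ t ∨ ¬q) ∧ (¬r ∨ p ∨ ¬q) ∧ (¬r ∨ p ∨ ¬t) ∧ (¬r ∨ t ∨ ¬q)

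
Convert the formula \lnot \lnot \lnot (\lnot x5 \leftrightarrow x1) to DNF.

\lnot x5 \land \lnot x1 \lor x1 \land x5

\lnot \lnot \lnot (\lnot x5 \leftrightarrow x1)
= \lnot \lnot \lnot ((\lnot x5 \to x1) \land (x1 \to \lnot x5))   [eliminate \leftrightarrow]
= \lnot \lnot \lnot ((\lnot \lnot x5 \lor x1) \land (x1 \to \lnot x5))   [eliminate \to]
= \lnot \lnot \lnot ((\lnot \lnot x5 \lor x1) \land (\lnot x1 \lor \lnot x5))   [eliminate \to]
= \lnot ((\lnot \lnot x5 \lor x1) \land (\lnot x1 \lor \lnot x5))   [double negation]
= \lnot (\lnot \lnot x5 \lor x1) \lor \lnot (\lnot x1 \lor \lnot x5)   [De Morgan]
= \lnot \lnot \lnot x5 \land \lnot x1 \lor \lnot (\lnot x1 \lor \lnot x5)   [De Morgan]
= \lnot x5 \land \lnot x1 \lor \lnot (\lnot x1 \lor \lnot x5)   [double negation]
= \lnot x5 \land \lnot x1 \lor \lnot \lnot x1 \land \lnot \lnot x5   [De Morgan]
= \lnot x5 \land \lnot x1 \lor x1 \land \lnot \lnot x5   [double negation]
= \lnot x5 \land \lnot x1 \lor x1 \land x5   [double negation]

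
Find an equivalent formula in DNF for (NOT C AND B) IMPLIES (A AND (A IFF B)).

C OR NOT B OR (A AND B)

(NOT C AND B) IMPLIES (A AND (A IFF B))
= NOT (NOT C AND B) OR (A AND (A IFF B))   [eliminate IMPLIES]
= NOT (NOT C AND B) OR (A AND (A IMPLIES B) AND (B IMPLIES A))   [eliminate IFF]
= NOT (NOT C AND B) OR (A AND (NOT A OR B) AND (B IMPLIES A))   [eliminate IMPLIES]
= NOT (NOT C AND B) OR (A AND (NOT A OR B) AND (NOT B OR A))   [eliminate IMPLIES]
= NOT NOT C OR NOT B OR (A AND (NOT A OR B) AND (NOT B OR A))   [De Morgan]
= C OR NOT B OR (A AND (NOT A OR B) AND (NOT B OR A))   [double negation]
= C OR NOT B OR (A AND NOT A AND NOT B) OR (A AND NOT A AND A) OR (A AND B AND NOT B) OR (A AND B AND A)   [distribute AND over OR]
= C OR NOT B OR (A AND B)   [simplify]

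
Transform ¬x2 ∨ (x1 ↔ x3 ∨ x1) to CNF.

¬x2 ∨ (x1 ↔ x3 ∨ x1)
⇔ ¬x2 ∨ (x1 → x3 ∨ x1) ∧ (x3 ∨ x1 → x1)   [eliminate ↔]
⇔ ¬x2 ∨ (¬x1 ∨ x3 ∨ x1) ∧ (x3 ∨ x1 → x1)   [eliminate →]
⇔ ¬x2 ∨ (¬x1 ∨ x3 ∨ x1) ∧ (¬(x3 ∨ x1) ∨ x1)   [eliminate →]
⇔ ¬x2 ∨ (¬x1 ∨ x3 ∨ x1) ∧ (¬x3 ∧ ¬x1 ∨ x1)   [De Morgan]
⇔ (¬x2 ∨ ¬x1 ∨ x3 ∨ x1) ∧ (¬x2 ∨ ¬x3 ∨ x1) ∧ (¬x2 ∨ ¬x1 ∨ x1)   [distribute ∨ over ∧]
⇔ ¬x2 ∨ ¬x3 ∨ x1   [simplify]

¬x2 ∨ ¬x3 ∨ x1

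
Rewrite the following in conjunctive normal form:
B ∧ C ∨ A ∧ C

B ∧ C ∨ A ∧ C
⇔ (B ∨ A) ∧ (B ∨ C) ∧ (C ∨ A) ∧ (C ∨ C)
⇔ (B ∨ A) ∧ C

(B ∨ A) ∧ C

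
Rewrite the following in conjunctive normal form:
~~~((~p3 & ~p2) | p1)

~~~((~p3 & ~p2) | p1)
= ~((~p3 & ~p2) | p1)   (double negation)
= ~(~p3 & ~p2) & ~p1   (De Morgan)
= (~~p3 | ~~p2) & ~p1   (De Morgan)
= (p3 | ~~p2) & ~p1   (double negation)
= (p3 | p2) & ~p1   (double negation)

(p3 | p2) & ~p1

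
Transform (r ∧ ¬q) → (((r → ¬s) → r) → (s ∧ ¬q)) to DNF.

(r ∧ ¬q) → (((r → ¬s) → r) → (s ∧ ¬q))
⇔ ¬(r ∧ ¬q) ∨ (((r → ¬s) → r) → (s ∧ ¬q))   — eliminate →
⇔ ¬(r ∧ ¬q) ∨ ¬((r → ¬s) → r) ∨ (s ∧ ¬q)   — eliminate →
⇔ ¬(r ∧ ¬q) ∨ ¬(¬(r → ¬s) ∨ r) ∨ (s ∧ ¬q)   — eliminate →
⇔ ¬(r ∧ ¬q) ∨ ¬(¬(¬r ∨ ¬s) ∨ r) ∨ (s ∧ ¬q)   — eliminate →
⇔ ¬r ∨ ¬¬q ∨ ¬(¬(¬r ∨ ¬s) ∨ r) ∨ (s ∧ ¬q)   — De Morgan
⇔ ¬r ∨ q ∨ ¬(¬(¬r ∨ ¬s) ∨ r) ∨ (s ∧ ¬q)   — double negation
⇔ ¬r ∨ q ∨ (¬¬(¬r ∨ ¬s) ∧ ¬r) ∨ (s ∧ ¬q)   — De Morgan
⇔ ¬r ∨ q ∨ ((¬r ∨ ¬s) ∧ ¬r) ∨ (s ∧ ¬q)   — double negation
⇔ ¬r ∨ q ∨ (¬r ∧ ¬r) ∨ (¬s ∧ ¬r) ∨ (s ∧ ¬q)   — distribute ∧ over ∨
⇔ ¬r ∨ q ∨ (s ∧ ¬q)   — simplify

¬r ∨ q ∨ (s ∧ ¬q)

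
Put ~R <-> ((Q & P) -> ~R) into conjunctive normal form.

~R <-> ((Q & P) -> ~R)
⇔ (~R -> ((Q & P) -> ~R)) & (((Q & P) -> ~R) -> ~R)   — eliminate <->
⇔ (~~R | ((Q & P) -> ~R)) & (((Q & P) -> ~R) -> ~R)   — eliminate ->
⇔ (~~R | ~(Q & P) | ~R) & (((Q & P) -> ~R) -> ~R)   — eliminate ->
⇔ (~~R | ~(Q & P) | ~R) & (~((Q & P) -> ~R) | ~R)   — eliminate ->
⇔ (~~R | ~(Q & P) | ~R) & (~(~(Q & P) | ~R) | ~R)   — eliminate ->
⇔ (R | ~(Q & P) | ~R) & (~(~(Q & P) | ~R) | ~R)   — double negation
⇔ (R | ~Q | ~P | ~R) & (~(~(Q & P) | ~R) | ~R)   — De Morgan
⇔ (R | ~Q | ~P | ~R) & ((~~(Q & P) & ~~R) | ~R)   — De Morgan
⇔ (R | ~Q | ~P | ~R) & ((Q & P & ~~R) | ~R)   — double negation
⇔ (R | ~Q | ~P | ~R) & ((Q & P & R) | ~R)   — double negation
⇔ (R | ~Q | ~P | ~R) & (Q | ~R) & (P | ~R) & (R | ~R)   — distribute | over &
⇔ (Q | ~R) & (P | ~R)   — simplify

(Q | ~R) & (P | ~R)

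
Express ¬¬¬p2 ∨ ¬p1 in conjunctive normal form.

¬p2 ∨ ¬p1

¬¬¬p2 ∨ ¬p1
≡ ¬p2 ∨ ¬p1   [double negation]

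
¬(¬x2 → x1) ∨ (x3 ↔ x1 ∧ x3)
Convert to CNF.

¬x2 ∨ ¬x3 ∨ x1

¬(¬x2 → x1) ∨ (x3 ↔ x1 ∧ x3)
= ¬(¬¬x2 ∨ x1) ∨ (x3 ↔ x1 ∧ x3)   [eliminate →]
= ¬(¬¬x2 ∨ x1) ∨ (x3 → x1 ∧ x3) ∧ (x1 ∧ x3 → x3)   [eliminate ↔]
= ¬(¬¬x2 ∨ x1) ∨ (¬x3 ∨ x1 ∧ x3) ∧ (x1 ∧ x3 → x3)   [eliminate →]
= ¬(¬¬x2 ∨ x1) ∨ (¬x3 ∨ x1 ∧ x3) ∧ (¬(x1 ∧ x3) ∨ x3)   [eliminate →]
= ¬¬¬x2 ∧ ¬x1 ∨ (¬x3 ∨ x1 ∧ x3) ∧ (¬(x1 ∧ x3) ∨ x3)   [De Morgan]
= ¬x2 ∧ ¬x1 ∨ (¬x3 ∨ x1 ∧ x3) ∧ (¬(x1 ∧ x3) ∨ x3)   [double negation]
= ¬x2 ∧ ¬x1 ∨ (¬x3 ∨ x1 ∧ x3) ∧ (¬x1 ∨ ¬x3 ∨ x3)   [De Morgan]
= (¬x2 ∨ ¬x3 ∨ x1) ∧ (¬x2 ∨ ¬x3 ∨ x3) ∧ (¬x2 ∨ ¬x1 ∨ ¬x3 ∨ x3) ∧ (¬x1 ∨ ¬x3 ∨ x1) ∧ (¬x1 ∨ ¬x3 ∨ x3) ∧ (¬x1 ∨ ¬x1 ∨ ¬x3 ∨ x3)   [distribute ∨ over ∧]
= ¬x2 ∨ ¬x3 ∨ x1   [simplify]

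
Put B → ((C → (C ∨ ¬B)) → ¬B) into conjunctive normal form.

B → ((C → (C ∨ ¬B)) → ¬B)
≡ ¬B ∨ ((C → (C ∨ ¬B)) → ¬B)   (eliminate →)
≡ ¬B ∨ ¬(C → (C ∨ ¬B)) ∨ ¬B   (eliminate →)
≡ ¬B ∨ ¬(¬C ∨ C ∨ ¬B) ∨ ¬B   (eliminate →)
≡ ¬B ∨ (¬¬C ∧ ¬C ∧ ¬¬B) ∨ ¬B   (De Morgan)
≡ ¬B ∨ (C ∧ ¬C ∧ ¬¬B) ∨ ¬B   (double negation)
≡ ¬B ∨ (C ∧ ¬C ∧ B) ∨ ¬B   (double negation)
≡ (¬B ∨ C ∨ ¬B) ∧ (¬B ∨ ¬C ∨ ¬B) ∧ (¬B ∨ B ∨ ¬B)   (distribute ∨ over ∧)
≡ (¬B ∨ C) ∧ (¬B ∨ ¬C)   (simplify)

(¬B ∨ C) ∧ (¬B ∨ ¬C)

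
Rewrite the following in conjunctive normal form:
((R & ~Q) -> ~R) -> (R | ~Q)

R | ~Q

((R & ~Q) -> ~R) -> (R | ~Q)
= ~((R & ~Q) -> ~R) | R | ~Q   [eliminate ->]
= ~(~(R & ~Q) | ~R) | R | ~Q   [eliminate ->]
= (~~(R & ~Q) & ~~R) | R | ~Q   [De Morgan]
= (R & ~Q & ~~R) | R | ~Q   [double negation]
= (R & ~Q & R) | R | ~Q   [double negation]
= (R | R | ~Q) & (~Q | R | ~Q) & (R | R | ~Q)   [distribute | over &]
= R | ~Q   [simplify]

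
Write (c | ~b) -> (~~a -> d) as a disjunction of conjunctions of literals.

(c | ~b) -> (~~a -> d)
≡ ~(c | ~b) | (~~a -> d)   [eliminate ->]
≡ ~(c | ~b) | ~~~a | d   [eliminate ->]
≡ (~c & ~~b) | ~~~a | d   [De Morgan]
≡ (~c & b) | ~~~a | d   [double negation]
≡ (~c & b) | ~a | d   [double negation]

(~c & b) | ~a | d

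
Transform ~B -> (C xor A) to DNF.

B | (C & ~A) | (~C & A)

~B -> (C xor A)
≡ ~~B | (C xor A)   [eliminate ->]
≡ ~~B | (C & ~A) | (~C & A)   [expand xor]
≡ B | (C & ~A) | (~C & A)   [double negation]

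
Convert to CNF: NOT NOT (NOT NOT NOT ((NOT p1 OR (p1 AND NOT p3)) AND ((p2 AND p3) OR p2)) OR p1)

p1 OR NOT p2

NOT NOT (NOT NOT NOT ((NOT p1 OR (p1 AND NOT p3)) AND ((p2 AND p3) OR p2)) OR p1)
≡ NOT NOT NOT ((NOT p1 OR (p1 AND NOT p3)) AND ((p2 AND p3) OR p2)) OR p1   [double negation]
≡ NOT ((NOT p1 OR (p1 AND NOT p3)) AND ((p2 AND p3) OR p2)) OR p1   [double negation]
≡ NOT (NOT p1 OR (p1 AND NOT p3)) OR NOT ((p2 AND p3) OR p2) OR p1   [De Morgan]
≡ (NOT NOT p1 AND NOT (p1 AND NOT p3)) OR NOT ((p2 AND p3) OR p2) OR p1   [De Morgan]
≡ (p1 AND NOT (p1 AND NOT p3)) OR NOT ((p2 AND p3) OR p2) OR p1   [double negation]
≡ (p1 AND (NOT p1 OR NOT NOT p3)) OR NOT ((p2 AND p3) OR p2) OR p1   [De Morgan]
≡ (p1 AND (NOT p1 OR p3)) OR NOT ((p2 AND p3) OR p2) OR p1   [double negation]
≡ (p1 AND (NOT p1 OR p3)) OR (NOT (p2 AND p3) AND NOT p2) OR p1   [De Morgan]
≡ (p1 AND (NOT p1 OR p3)) OR ((NOT p2 OR NOT p3) AND NOT p2) OR p1   [De Morgan]
≡ (p1 OR NOT p2 OR NOT p3 OR p1) AND (p1 OR NOT p2 OR p1) AND (NOT p1 OR p3 OR NOT p2 OR NOT p3 OR p1) AND (NOT p1 OR p3 OR NOT p2 OR p1)   [distribute OR over AND]
≡ p1 OR NOT p2   [simplify]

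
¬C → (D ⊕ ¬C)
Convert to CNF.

¬C → (D ⊕ ¬C)
= ¬¬C ∨ (D ⊕ ¬C)   [eliminate →]
= ¬¬C ∨ ((D ∨ ¬C) ∧ ¬(D ∧ ¬C))   [expand ⊕]
= C ∨ ((D ∨ ¬C) ∧ ¬(D ∧ ¬C))   [double negation]
= C ∨ ((D ∨ ¬C) ∧ (¬D ∨ ¬¬C))   [De Morgan]
= C ∨ ((D ∨ ¬C) ∧ (¬D ∨ C))   [double negation]
= (C ∨ D ∨ ¬C) ∧ (C ∨ ¬D ∨ C)   [distribute ∨ over ∧]
= C ∨ ¬D   [simplify]

C ∨ ¬D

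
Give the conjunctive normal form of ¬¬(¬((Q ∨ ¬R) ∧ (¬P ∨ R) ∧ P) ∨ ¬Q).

¬¬(¬((Q ∨ ¬R) ∧ (¬P ∨ R) ∧ P) ∨ ¬Q)
≡ ¬((Q ∨ ¬R) ∧ (¬P ∨ R) ∧ P) ∨ ¬Q
≡ ¬(Q ∨ ¬R) ∨ ¬(¬P ∨ R) ∨ ¬P ∨ ¬Q
≡ (¬Q ∧ ¬¬R) ∨ ¬(¬P ∨ R) ∨ ¬P ∨ ¬Q
≡ (¬Q ∧ R) ∨ ¬(¬P ∨ R) ∨ ¬P ∨ ¬Q
≡ (¬Q ∧ R) ∨ (¬¬P ∧ ¬R) ∨ ¬P ∨ ¬Q
≡ (¬Q ∧ R) ∨ (P ∧ ¬R) ∨ ¬P ∨ ¬Q
≡ (¬Q ∨ P ∨ ¬P ∨ ¬Q) ∧ (¬Q ∨ ¬R ∨ ¬P ∨ ¬Q) ∧ (R ∨ P ∨ ¬P ∨ ¬Q) ∧ (R ∨ ¬R ∨ ¬P ∨ ¬Q)
≡ ¬Q ∨ ¬R ∨ ¬P

¬Q ∨ ¬R ∨ ¬P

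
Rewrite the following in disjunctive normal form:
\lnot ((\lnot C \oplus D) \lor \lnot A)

\lnot ((\lnot C \oplus D) \lor \lnot A)
⇔ \lnot ((\lnot C \land \lnot D) \lor (\lnot \lnot C \land D) \lor \lnot A)   [expand \oplus]
⇔ \lnot (\lnot C \land \lnot D) \land \lnot (\lnot \lnot C \land D) \land \lnot \lnot A   [De Morgan]
⇔ (\lnot \lnot C \lor \lnot \lnot D) \land \lnot (\lnot \lnot C \land D) \land \lnot \lnot A   [De Morgan]
⇔ (C \lor \lnot \lnot D) \land \lnot (\lnot \lnot C \land D) \land \lnot \lnot A   [double negation]
⇔ (C \lor D) \land \lnot (\lnot \lnot C \land D) \land \lnot \lnot A   [double negation]
⇔ (C \lor D) \land (\lnot \lnot \lnot C \lor \lnot D) \land \lnot \lnot A   [De Morgan]
⇔ (C \lor D) \land (\lnot C \lor \lnot D) \land \lnot \lnot A   [double negation]
⇔ (C \lor D) \land (\lnot C \lor \lnot D) \land A   [double negation]
⇔ (C \land \lnot C \land A) \lor (C \land \lnot D \land A) \lor (D \land \lnot C \land A) \lor (D \land \lnot D \land A)   [distribute \land over \lor]
⇔ (C \land \lnot D \land A) \lor (D \land \lnot C \land A)   [simplify]

(C \land \lnot D \land A) \lor (D \land \lnot C \land A)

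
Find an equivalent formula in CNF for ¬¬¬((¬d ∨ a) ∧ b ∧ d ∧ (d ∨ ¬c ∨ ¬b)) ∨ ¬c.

¬a ∨ ¬b ∨ ¬d ∨ ¬c

¬¬¬((¬d ∨ a) ∧ b ∧ d ∧ (d ∨ ¬c ∨ ¬b)) ∨ ¬c
⇔ ¬((¬d ∨ a) ∧ b ∧ d ∧ (d ∨ ¬c ∨ ¬b)) ∨ ¬c
⇔ ¬(¬d ∨ a) ∨ ¬b ∨ ¬d ∨ ¬(d ∨ ¬c ∨ ¬b) ∨ ¬c
⇔ (¬¬d ∧ ¬a) ∨ ¬b ∨ ¬d ∨ ¬(d ∨ ¬c ∨ ¬b) ∨ ¬c
⇔ (d ∧ ¬a) ∨ ¬b ∨ ¬d ∨ ¬(d ∨ ¬c ∨ ¬b) ∨ ¬c
⇔ (d ∧ ¬a) ∨ ¬b ∨ ¬d ∨ (¬d ∧ ¬¬c ∧ ¬¬b) ∨ ¬c
⇔ (d ∧ ¬a) ∨ ¬b ∨ ¬d ∨ (¬d ∧ c ∧ ¬¬b) ∨ ¬c
⇔ (d ∧ ¬a) ∨ ¬b ∨ ¬d ∨ (¬d ∧ c ∧ b) ∨ ¬c
⇔ (d ∨ ¬b ∨ ¬d ∨ ¬d ∨ ¬c) ∧ (d ∨ ¬b ∨ ¬d ∨ c ∨ ¬c) ∧ (d ∨ ¬b ∨ ¬d ∨ b ∨ ¬c) ∧ (¬a ∨ ¬b ∨ ¬d ∨ ¬d ∨ ¬c) ∧ (¬a ∨ ¬b ∨ ¬d ∨ c ∨ ¬c) ∧ (¬a ∨ ¬b ∨ ¬d ∨ b ∨ ¬c)
⇔ ¬a ∨ ¬b ∨ ¬d ∨ ¬c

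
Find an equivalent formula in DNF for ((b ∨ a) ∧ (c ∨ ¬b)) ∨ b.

((b ∨ a) ∧ (c ∨ ¬b)) ∨ b
⇔ (b ∧ c) ∨ (b ∧ ¬b) ∨ (a ∧ c) ∨ (a ∧ ¬b) ∨ b   — distribute ∧ over ∨
⇔ (a ∧ c) ∨ (a ∧ ¬b) ∨ b   — simplify

(a ∧ c) ∨ (a ∧ ¬b) ∨ b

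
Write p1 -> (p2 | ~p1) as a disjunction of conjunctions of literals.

p1 -> (p2 | ~p1)
⇔ ~p1 | p2 | ~p1   — eliminate ->
⇔ ~p1 | p2   — simplify

~p1 | p2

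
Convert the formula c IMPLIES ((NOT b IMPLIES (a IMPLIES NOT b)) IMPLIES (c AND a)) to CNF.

NOT c OR a

c IMPLIES ((NOT b IMPLIES (a IMPLIES NOT b)) IMPLIES (c AND a))
⇔ NOT c OR ((NOT b IMPLIES (a IMPLIES NOT b)) IMPLIES (c AND a))   [eliminate IMPLIES]
⇔ NOT c OR NOT (NOT b IMPLIES (a IMPLIES NOT b)) OR (c AND a)   [eliminate IMPLIES]
⇔ NOT c OR NOT (NOT NOT b OR (a IMPLIES NOT b)) OR (c AND a)   [eliminate IMPLIES]
⇔ NOT c OR NOT (NOT NOT b OR NOT a OR NOT b) OR (c AND a)   [eliminate IMPLIES]
⇔ NOT c OR (NOT NOT NOT b AND NOT NOT a AND NOT NOT b) OR (c AND a)   [De Morgan]
⇔ NOT c OR (NOT b AND NOT NOT a AND NOT NOT b) OR (c AND a)   [double negation]
⇔ NOT c OR (NOT b AND a AND NOT NOT b) OR (c AND a)   [double negation]
⇔ NOT c OR (NOT b AND a AND b) OR (c AND a)   [double negation]
⇔ (NOT c OR NOT b OR c) AND (NOT c OR NOT b OR a) AND (NOT c OR a OR c) AND (NOT c OR a OR a) AND (NOT c OR b OR c) AND (NOT c OR b OR a)   [distribute OR over AND]
⇔ NOT c OR a   [simplify]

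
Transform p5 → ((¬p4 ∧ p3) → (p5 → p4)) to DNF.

p5 → ((¬p4 ∧ p3) → (p5 → p4))
⇔ ¬p5 ∨ ((¬p4 ∧ p3) → (p5 → p4))
⇔ ¬p5 ∨ ¬(¬p4 ∧ p3) ∨ (p5 → p4)
⇔ ¬p5 ∨ ¬(¬p4 ∧ p3) ∨ ¬p5 ∨ p4
⇔ ¬p5 ∨ ¬¬p4 ∨ ¬p3 ∨ ¬p5 ∨ p4
⇔ ¬p5 ∨ p4 ∨ ¬p3 ∨ ¬p5 ∨ p4
⇔ ¬p5 ∨ p4 ∨ ¬p3

¬p5 ∨ p4 ∨ ¬p3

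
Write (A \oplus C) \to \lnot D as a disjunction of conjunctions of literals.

(A \oplus C) \to \lnot D
⇔ \lnot (A \oplus C) \lor \lnot D   (eliminate \to)
⇔ \lnot ((A \land \lnot C) \lor (\lnot A \land C)) \lor \lnot D   (expand \oplus)
⇔ (\lnot (A \land \lnot C) \land \lnot (\lnot A \land C)) \lor \lnot D   (De Morgan)
⇔ ((\lnot A \lor \lnot \lnot C) \land \lnot (\lnot A \land C)) \lor \lnot D   (De Morgan)
⇔ ((\lnot A \lor C) \land \lnot (\lnot A \land C)) \lor \lnot D   (double negation)
⇔ ((\lnot A \lor C) \land (\lnot \lnot A \lor \lnot C)) \lor \lnot D   (De Morgan)
⇔ ((\lnot A \lor C) \land (A \lor \lnot C)) \lor \lnot D   (double negation)
⇔ (\lnot A \land A) \lor (\lnot A \land \lnot C) \lor (C \land A) \lor (C \land \lnot C) \lor \lnot D   (distribute \land over \lor)
⇔ (\lnot A \land \lnot C) \lor (C \land A) \lor \lnot D   (simplify)

(\lnot A \land \lnot C) \lor (C \land A) \lor \lnot D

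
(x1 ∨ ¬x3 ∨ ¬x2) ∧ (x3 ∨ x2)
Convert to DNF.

(x1 ∨ ¬x3 ∨ ¬x2) ∧ (x3 ∨ x2)
≡ (x1 ∧ x3) ∨ (x1 ∧ x2) ∨ (¬x3 ∧ x3) ∨ (¬x3 ∧ x2) ∨ (¬x2 ∧ x3) ∨ (¬x2 ∧ x2)   [distribute ∧ over ∨]
≡ (x1 ∧ x3) ∨ (x1 ∧ x2) ∨ (¬x3 ∧ x2) ∨ (¬x2 ∧ x3)   [simplify]

(x1 ∧ x3) ∨ (x1 ∧ x2) ∨ (¬x3 ∧ x2) ∨ (¬x2 ∧ x3)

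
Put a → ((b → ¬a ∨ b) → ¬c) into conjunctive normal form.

(¬a ∨ b ∨ ¬c) ∧ (¬a ∨ ¬b ∨ ¬c)

a → ((b → ¬a ∨ b) → ¬c)
≡ ¬a ∨ ((b → ¬a ∨ b) → ¬c)
≡ ¬a ∨ ¬(b → ¬a ∨ b) ∨ ¬c
≡ ¬a ∨ ¬(¬b ∨ ¬a ∨ b) ∨ ¬c
≡ ¬a ∨ ¬¬b ∧ ¬¬a ∧ ¬b ∨ ¬c
≡ ¬a ∨ b ∧ ¬¬a ∧ ¬b ∨ ¬c
≡ ¬a ∨ b ∧ a ∧ ¬b ∨ ¬c
≡ (¬a ∨ b ∨ ¬c) ∧ (¬a ∨ a ∨ ¬c) ∧ (¬a ∨ ¬b ∨ ¬c)
≡ (¬a ∨ b ∨ ¬c) ∧ (¬a ∨ ¬b ∨ ¬c)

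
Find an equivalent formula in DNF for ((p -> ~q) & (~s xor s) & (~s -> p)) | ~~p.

(~p & s) | (~q & s) | p

((p -> ~q) & (~s xor s) & (~s -> p)) | ~~p
≡ ((~p | ~q) & (~s xor s) & (~s -> p)) | ~~p   (eliminate ->)
≡ ((~p | ~q) & ((~s & ~s) | (~~s & s)) & (~s -> p)) | ~~p   (expand xor)
≡ ((~p | ~q) & ((~s & ~s) | (~~s & s)) & (~~s | p)) | ~~p   (eliminate ->)
≡ ((~p | ~q) & ((~s & ~s) | (s & s)) & (~~s | p)) | ~~p   (double negation)
≡ ((~p | ~q) & ((~s & ~s) | (s & s)) & (s | p)) | ~~p   (double negation)
≡ ((~p | ~q) & ((~s & ~s) | (s & s)) & (s | p)) | p   (double negation)
≡ (~p & ~s & ~s & s) | (~p & ~s & ~s & p) | (~p & s & s & s) | (~p & s & s & p) | (~q & ~s & ~s & s) | (~q & ~s & ~s & p) | (~q & s & s & s) | (~q & s & s & p) | p   (distribute & over |)
≡ (~p & s) | (~q & s) | p   (simplify)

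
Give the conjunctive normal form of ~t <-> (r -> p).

(t | ~r | p) & (r | ~t) & (~p | ~t)

~t <-> (r -> p)
≡ (~t -> (r -> p)) & ((r -> p) -> ~t)
≡ (~~t | (r -> p)) & ((r -> p) -> ~t)
≡ (~~t | ~r | p) & ((r -> p) -> ~t)
≡ (~~t | ~r | p) & (~(r -> p) | ~t)
≡ (~~t | ~r | p) & (~(~r | p) | ~t)
≡ (t | ~r | p) & (~(~r | p) | ~t)
≡ (t | ~r | p) & ((~~r & ~p) | ~t)
≡ (t | ~r | p) & ((r & ~p) | ~t)
≡ (t | ~r | p) & (r | ~t) & (~p | ~t)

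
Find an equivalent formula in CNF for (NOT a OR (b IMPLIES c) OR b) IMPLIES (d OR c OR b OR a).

a OR d OR c OR b

(NOT a OR (b IMPLIES c) OR b) IMPLIES (d OR c OR b OR a)
≡ NOT (NOT a OR (b IMPLIES c) OR b) OR d OR c OR b OR a   (eliminate IMPLIES)
≡ NOT (NOT a OR NOT b OR c OR b) OR d OR c OR b OR a   (eliminate IMPLIES)
≡ (NOT NOT a AND NOT NOT b AND NOT c AND NOT b) OR d OR c OR b OR a   (De Morgan)
≡ (a AND NOT NOT b AND NOT c AND NOT b) OR d OR c OR b OR a   (double negation)
≡ (a AND b AND NOT c AND NOT b) OR d OR c OR b OR a   (double negation)
≡ (a OR d OR c OR b OR a) AND (b OR d OR c OR b OR a) AND (NOT c OR d OR c OR b OR a) AND (NOT b OR d OR c OR b OR a)   (distribute OR over AND)
≡ a OR d OR c OR b   (simplify)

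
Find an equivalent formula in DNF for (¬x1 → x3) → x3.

(¬x1 → x3) → x3
≡ ¬(¬x1 → x3) ∨ x3   (eliminate →)
≡ ¬(¬¬x1 ∨ x3) ∨ x3   (eliminate →)
≡ (¬¬¬x1 ∧ ¬x3) ∨ x3   (De Morgan)
≡ (¬x1 ∧ ¬x3) ∨ x3   (double negation)

(¬x1 ∧ ¬x3) ∨ x3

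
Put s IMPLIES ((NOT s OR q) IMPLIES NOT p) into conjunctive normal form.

s IMPLIES ((NOT s OR q) IMPLIES NOT p)
= NOT s OR ((NOT s OR q) IMPLIES NOT p)   — eliminate IMPLIES
= NOT s OR NOT (NOT s OR q) OR NOT p   — eliminate IMPLIES
= NOT s OR (NOT NOT s AND NOT q) OR NOT p   — De Morgan
= NOT s OR (s AND NOT q) OR NOT p   — double negation
= (NOT s OR s OR NOT p) AND (NOT s OR NOT q OR NOT p)   — distribute OR over AND
= NOT s OR NOT q OR NOT p   — simplify

NOT s OR NOT q OR NOT p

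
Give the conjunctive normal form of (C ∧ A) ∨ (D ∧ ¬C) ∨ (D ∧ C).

(C ∨ D) ∧ (A ∨ D)

(C ∧ A) ∨ (D ∧ ¬C) ∨ (D ∧ C)
≡ (C ∨ D ∨ D) ∧ (C ∨ D ∨ C) ∧ (C ∨ ¬C ∨ D) ∧ (C ∨ ¬C ∨ C) ∧ (A ∨ D ∨ D) ∧ (A ∨ D ∨ C) ∧ (A ∨ ¬C ∨ D) ∧ (A ∨ ¬C ∨ C)   (distribute ∨ over ∧)
≡ (C ∨ D) ∧ (A ∨ D)   (simplify)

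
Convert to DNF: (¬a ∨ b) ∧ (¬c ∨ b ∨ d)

(¬a ∧ ¬c) ∨ (¬a ∧ d) ∨ b

(¬a ∨ b) ∧ (¬c ∨ b ∨ d)
≡ (¬a ∧ ¬c) ∨ (¬a ∧ b) ∨ (¬a ∧ d) ∨ (b ∧ ¬c) ∨ (b ∧ b) ∨ (b ∧ d)   [distribute ∧ over ∨]
≡ (¬a ∧ ¬c) ∨ (¬a ∧ d) ∨ b   [simplify]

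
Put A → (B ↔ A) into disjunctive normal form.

¬A ∨ (A ∧ B)

A → (B ↔ A)
≡ ¬A ∨ (B ↔ A)
≡ ¬A ∨ ((B → A) ∧ (A → B))
≡ ¬A ∨ ((¬B ∨ A) ∧ (A → B))
≡ ¬A ∨ ((¬B ∨ A) ∧ (¬A ∨ B))
≡ ¬A ∨ (¬B ∧ ¬A) ∨ (¬B ∧ B) ∨ (A ∧ ¬A) ∨ (A ∧ B)
≡ ¬A ∨ (A ∧ B)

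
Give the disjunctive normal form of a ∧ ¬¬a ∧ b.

a ∧ ¬¬a ∧ b
= a ∧ a ∧ b   [double negation]
= a ∧ b   [simplify]

a ∧ b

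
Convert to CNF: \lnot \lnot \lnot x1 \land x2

\lnot x1 \land x2

\lnot \lnot \lnot x1 \land x2
= \lnot x1 \land x2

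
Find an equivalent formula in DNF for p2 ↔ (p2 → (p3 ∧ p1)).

p3 ∧ p1 ∧ p2

p2 ↔ (p2 → (p3 ∧ p1))
≡ (p2 → (p2 → (p3 ∧ p1))) ∧ ((p2 → (p3 ∧ p1)) → p2)
≡ (¬p2 ∨ (p2 → (p3 ∧ p1))) ∧ ((p2 → (p3 ∧ p1)) → p2)
≡ (¬p2 ∨ ¬p2 ∨ (p3 ∧ p1)) ∧ ((p2 → (p3 ∧ p1)) → p2)
≡ (¬p2 ∨ ¬p2 ∨ (p3 ∧ p1)) ∧ (¬(p2 → (p3 ∧ p1)) ∨ p2)
≡ (¬p2 ∨ ¬p2 ∨ (p3 ∧ p1)) ∧ (¬(¬p2 ∨ (p3 ∧ p1)) ∨ p2)
≡ (¬p2 ∨ ¬p2 ∨ (p3 ∧ p1)) ∧ ((¬¬p2 ∧ ¬(p3 ∧ p1)) ∨ p2)
≡ (¬p2 ∨ ¬p2 ∨ (p3 ∧ p1)) ∧ ((p2 ∧ ¬(p3 ∧ p1)) ∨ p2)
≡ (¬p2 ∨ ¬p2 ∨ (p3 ∧ p1)) ∧ ((p2 ∧ (¬p3 ∨ ¬p1)) ∨ p2)
≡ (¬p2 ∧ p2 ∧ ¬p3) ∨ (¬p2 ∧ p2 ∧ ¬p1) ∨ (¬p2 ∧ p2) ∨ (¬p2 ∧ p2 ∧ ¬p3) ∨ (¬p2 ∧ p2 ∧ ¬p1) ∨ (¬p2 ∧ p2) ∨ (p3 ∧ p1 ∧ p2 ∧ ¬p3) ∨ (p3 ∧ p1 ∧ p2 ∧ ¬p1) ∨ (p3 ∧ p1 ∧ p2)
≡ p3 ∧ p1 ∧ p2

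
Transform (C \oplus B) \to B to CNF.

(C \oplus B) \to B
⇔ \lnot (C \oplus B) \lor B   [eliminate \to]
⇔ \lnot ((C \lor B) \land \lnot (C \land B)) \lor B   [expand \oplus]
⇔ \lnot (C \lor B) \lor \lnot \lnot (C \land B) \lor B   [De Morgan]
⇔ (\lnot C \land \lnot B) \lor \lnot \lnot (C \land B) \lor B   [De Morgan]
⇔ (\lnot C \land \lnot B) \lor (C \land B) \lor B   [double negation]
⇔ (\lnot C \lor C \lor B) \land (\lnot C \lor B \lor B) \land (\lnot B \lor C \lor B) \land (\lnot B \lor B \lor B)   [distribute \lor over \land]
⇔ \lnot C \lor B   [simplify]

\lnot C \lor B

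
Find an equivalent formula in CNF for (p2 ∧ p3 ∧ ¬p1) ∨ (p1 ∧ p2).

(p2 ∧ p3 ∧ ¬p1) ∨ (p1 ∧ p2)
≡ (p2 ∨ p1) ∧ (p2 ∨ p2) ∧ (p3 ∨ p1) ∧ (p3 ∨ p2) ∧ (¬p1 ∨ p1) ∧ (¬p1 ∨ p2)   [distribute ∨ over ∧]
≡ p2 ∧ (p3 ∨ p1)   [simplify]

p2 ∧ (p3 ∨ p1)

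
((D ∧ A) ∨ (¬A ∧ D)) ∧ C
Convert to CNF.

D ∧ C

((D ∧ A) ∨ (¬A ∧ D)) ∧ C
≡ (D ∨ ¬A) ∧ (D ∨ D) ∧ (A ∨ ¬A) ∧ (A ∨ D) ∧ C   — distribute ∨ over ∧
≡ D ∧ C   — simplify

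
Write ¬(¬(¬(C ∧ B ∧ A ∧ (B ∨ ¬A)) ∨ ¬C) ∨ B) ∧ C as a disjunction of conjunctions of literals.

¬B ∧ C

¬(¬(¬(C ∧ B ∧ A ∧ (B ∨ ¬A)) ∨ ¬C) ∨ B) ∧ C
= ¬¬(¬(C ∧ B ∧ A ∧ (B ∨ ¬A)) ∨ ¬C) ∧ ¬B ∧ C   — De Morgan
= (¬(C ∧ B ∧ A ∧ (B ∨ ¬A)) ∨ ¬C) ∧ ¬B ∧ C   — double negation
= (¬C ∨ ¬B ∨ ¬A ∨ ¬(B ∨ ¬A) ∨ ¬C) ∧ ¬B ∧ C   — De Morgan
= (¬C ∨ ¬B ∨ ¬A ∨ (¬B ∧ ¬¬A) ∨ ¬C) ∧ ¬B ∧ C   — De Morgan
= (¬C ∨ ¬B ∨ ¬A ∨ (¬B ∧ A) ∨ ¬C) ∧ ¬B ∧ C   — double negation
= (¬C ∧ ¬B ∧ C) ∨ (¬B ∧ ¬B ∧ C) ∨ (¬A ∧ ¬B ∧ C) ∨ (¬B ∧ A ∧ ¬B ∧ C) ∨ (¬C ∧ ¬B ∧ C)   — distribute ∧ over ∨
= ¬B ∧ C   — simplify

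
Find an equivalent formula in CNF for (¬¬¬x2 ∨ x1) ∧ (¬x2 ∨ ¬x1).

(¬x2 ∨ x1) ∧ (¬x2 ∨ ¬x1)

(¬¬¬x2 ∨ x1) ∧ (¬x2 ∨ ¬x1)
≡ (¬x2 ∨ x1) ∧ (¬x2 ∨ ¬x1)   [double negation]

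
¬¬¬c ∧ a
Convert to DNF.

¬¬¬c ∧ a
⇔ ¬c ∧ a   — double negation

¬c ∧ a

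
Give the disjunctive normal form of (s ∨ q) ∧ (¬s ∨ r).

(s ∧ r) ∨ (q ∧ ¬s) ∨ (q ∧ r)

(s ∨ q) ∧ (¬s ∨ r)
≡ (s ∧ ¬s) ∨ (s ∧ r) ∨ (q ∧ ¬s) ∨ (q ∧ r)   [distribute ∧ over ∨]
≡ (s ∧ r) ∨ (q ∧ ¬s) ∨ (q ∧ r)   [simplify]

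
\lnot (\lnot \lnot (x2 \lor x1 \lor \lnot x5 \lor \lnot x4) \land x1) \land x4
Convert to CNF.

\lnot (\lnot \lnot (x2 \lor x1 \lor \lnot x5 \lor \lnot x4) \land x1) \land x4
≡ (\lnot \lnot \lnot (x2 \lor x1 \lor \lnot x5 \lor \lnot x4) \lor \lnot x1) \land x4
≡ (\lnot (x2 \lor x1 \lor \lnot x5 \lor \lnot x4) \lor \lnot x1) \land x4
≡ ((\lnot x2 \land \lnot x1 \land \lnot \lnot x5 \land \lnot \lnot x4) \lor \lnot x1) \land x4
≡ ((\lnot x2 \land \lnot x1 \land x5 \land \lnot \lnot x4) \lor \lnot x1) \land x4
≡ ((\lnot x2 \land \lnot x1 \land x5 \land x4) \lor \lnot x1) \land x4
≡ (\lnot x2 \lor \lnot x1) \land (\lnot x1 \lor \lnot x1) \land (x5 \lor \lnot x1) \land (x4 \lor \lnot x1) \land x4
≡ \lnot x1 \land x4

\lnot x1 \land x4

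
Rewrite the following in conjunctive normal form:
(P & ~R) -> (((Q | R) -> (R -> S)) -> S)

~P | R | S

(P & ~R) -> (((Q | R) -> (R -> S)) -> S)
≡ ~(P & ~R) | (((Q | R) -> (R -> S)) -> S)   [eliminate ->]
≡ ~(P & ~R) | ~((Q | R) -> (R -> S)) | S   [eliminate ->]
≡ ~(P & ~R) | ~(~(Q | R) | (R -> S)) | S   [eliminate ->]
≡ ~(P & ~R) | ~(~(Q | R) | ~R | S) | S   [eliminate ->]
≡ ~P | ~~R | ~(~(Q | R) | ~R | S) | S   [De Morgan]
≡ ~P | R | ~(~(Q | R) | ~R | S) | S   [double negation]
≡ ~P | R | (~~(Q | R) & ~~R & ~S) | S   [De Morgan]
≡ ~P | R | ((Q | R) & ~~R & ~S) | S   [double negation]
≡ ~P | R | ((Q | R) & R & ~S) | S   [double negation]
≡ (~P | R | Q | R | S) & (~P | R | R | S) & (~P | R | ~S | S)   [distribute | over &]
≡ ~P | R | S   [simplify]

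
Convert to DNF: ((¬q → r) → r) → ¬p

((¬q → r) → r) → ¬p
≡ ¬((¬q → r) → r) ∨ ¬p   [eliminate →]
≡ ¬(¬(¬q → r) ∨ r) ∨ ¬p   [eliminate →]
≡ ¬(¬(¬¬q ∨ r) ∨ r) ∨ ¬p   [eliminate →]
≡ (¬¬(¬¬q ∨ r) ∧ ¬r) ∨ ¬p   [De Morgan]
≡ ((¬¬q ∨ r) ∧ ¬r) ∨ ¬p   [double negation]
≡ ((q ∨ r) ∧ ¬r) ∨ ¬p   [double negation]
≡ (q ∧ ¬r) ∨ (r ∧ ¬r) ∨ ¬p   [distribute ∧ over ∨]
≡ (q ∧ ¬r) ∨ ¬p   [simplify]

(q ∧ ¬r) ∨ ¬p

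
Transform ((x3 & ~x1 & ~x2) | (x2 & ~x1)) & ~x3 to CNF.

((x3 & ~x1 & ~x2) | (x2 & ~x1)) & ~x3
≡ (x3 | x2) & (x3 | ~x1) & (~x1 | x2) & (~x1 | ~x1) & (~x2 | x2) & (~x2 | ~x1) & ~x3   [distribute | over &]
≡ (x3 | x2) & ~x1 & ~x3   [simplify]

(x3 | x2) & ~x1 & ~x3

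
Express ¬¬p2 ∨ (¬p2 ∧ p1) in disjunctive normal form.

¬¬p2 ∨ (¬p2 ∧ p1)
⇔ p2 ∨ (¬p2 ∧ p1)

p2 ∨ (¬p2 ∧ p1)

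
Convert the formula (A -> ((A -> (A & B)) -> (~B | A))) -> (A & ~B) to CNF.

A & (~A | ~B)

(A -> ((A -> (A & B)) -> (~B | A))) -> (A & ~B)
≡ ~(A -> ((A -> (A & B)) -> (~B | A))) | (A & ~B)
≡ ~(~A | ((A -> (A & B)) -> (~B | A))) | (A & ~B)
≡ ~(~A | ~(A -> (A & B)) | ~B | A) | (A & ~B)
≡ ~(~A | ~(~A | (A & B)) | ~B | A) | (A & ~B)
≡ (~~A & ~~(~A | (A & B)) & ~~B & ~A) | (A & ~B)
≡ (A & ~~(~A | (A & B)) & ~~B & ~A) | (A & ~B)
≡ (A & (~A | (A & B)) & ~~B & ~A) | (A & ~B)
≡ (A & (~A | (A & B)) & B & ~A) | (A & ~B)
≡ (A | A) & (A | ~B) & (~A | A | A) & (~A | A | ~B) & (~A | B | A) & (~A | B | ~B) & (B | A) & (B | ~B) & (~A | A) & (~A | ~B)
≡ A & (~A | ~B)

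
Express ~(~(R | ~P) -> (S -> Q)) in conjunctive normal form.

~(~(R | ~P) -> (S -> Q))
≡ ~(~~(R | ~P) | (S -> Q))   (eliminate ->)
≡ ~(~~(R | ~P) | ~S | Q)   (eliminate ->)
≡ ~~~(R | ~P) & ~~S & ~Q   (De Morgan)
≡ ~(R | ~P) & ~~S & ~Q   (double negation)
≡ ~R & ~~P & ~~S & ~Q   (De Morgan)
≡ ~R & P & ~~S & ~Q   (double negation)
≡ ~R & P & S & ~Q   (double negation)

~R & P & S & ~Q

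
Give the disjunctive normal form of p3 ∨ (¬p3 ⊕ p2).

p3 ∨ (¬p3 ⊕ p2)
= p3 ∨ ¬p3 ∧ ¬p2 ∨ ¬¬p3 ∧ p2   — expand ⊕
= p3 ∨ ¬p3 ∧ ¬p2 ∨ p3 ∧ p2   — double negation
= p3 ∨ ¬p3 ∧ ¬p2   — simplify

p3 ∨ ¬p3 ∧ ¬p2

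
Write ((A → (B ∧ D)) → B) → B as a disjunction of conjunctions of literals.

(¬A ∧ ¬B) ∨ B

((A → (B ∧ D)) → B) → B
≡ ¬((A → (B ∧ D)) → B) ∨ B   (eliminate →)
≡ ¬(¬(A → (B ∧ D)) ∨ B) ∨ B   (eliminate →)
≡ ¬(¬(¬A ∨ (B ∧ D)) ∨ B) ∨ B   (eliminate →)
≡ (¬¬(¬A ∨ (B ∧ D)) ∧ ¬B) ∨ B   (De Morgan)
≡ ((¬A ∨ (B ∧ D)) ∧ ¬B) ∨ B   (double negation)
≡ (¬A ∧ ¬B) ∨ (B ∧ D ∧ ¬B) ∨ B   (distribute ∧ over ∨)
≡ (¬A ∧ ¬B) ∨ B   (simplify)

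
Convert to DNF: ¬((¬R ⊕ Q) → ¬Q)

R ∧ Q

¬((¬R ⊕ Q) → ¬Q)
= ¬(¬(¬R ⊕ Q) ∨ ¬Q)   [eliminate →]
= ¬(¬((¬R ∧ ¬Q) ∨ (¬¬R ∧ Q)) ∨ ¬Q)   [expand ⊕]
= ¬¬((¬R ∧ ¬Q) ∨ (¬¬R ∧ Q)) ∧ ¬¬Q   [De Morgan]
= ((¬R ∧ ¬Q) ∨ (¬¬R ∧ Q)) ∧ ¬¬Q   [double negation]
= ((¬R ∧ ¬Q) ∨ (R ∧ Q)) ∧ ¬¬Q   [double negation]
= ((¬R ∧ ¬Q) ∨ (R ∧ Q)) ∧ Q   [double negation]
= (¬R ∧ ¬Q ∧ Q) ∨ (R ∧ Q ∧ Q)   [distribute ∧ over ∨]
= R ∧ Q   [simplify]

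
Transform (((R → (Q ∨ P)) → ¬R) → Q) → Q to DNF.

(((R → (Q ∨ P)) → ¬R) → Q) → Q
≡ ¬(((R → (Q ∨ P)) → ¬R) → Q) ∨ Q
≡ ¬(¬((R → (Q ∨ P)) → ¬R) ∨ Q) ∨ Q
≡ ¬(¬(¬(R → (Q ∨ P)) ∨ ¬R) ∨ Q) ∨ Q
≡ ¬(¬(¬(¬R ∨ Q ∨ P) ∨ ¬R) ∨ Q) ∨ Q
≡ (¬¬(¬(¬R ∨ Q ∨ P) ∨ ¬R) ∧ ¬Q) ∨ Q
≡ ((¬(¬R ∨ Q ∨ P) ∨ ¬R) ∧ ¬Q) ∨ Q
≡ (((¬¬R ∧ ¬Q ∧ ¬P) ∨ ¬R) ∧ ¬Q) ∨ Q
≡ (((R ∧ ¬Q ∧ ¬P) ∨ ¬R) ∧ ¬Q) ∨ Q
≡ (R ∧ ¬Q ∧ ¬P ∧ ¬Q) ∨ (¬R ∧ ¬Q) ∨ Q
≡ (R ∧ ¬Q ∧ ¬P) ∨ (¬R ∧ ¬Q) ∨ Q

(R ∧ ¬Q ∧ ¬P) ∨ (¬R ∧ ¬Q) ∨ Q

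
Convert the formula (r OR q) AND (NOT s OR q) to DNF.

(r OR q) AND (NOT s OR q)
⇔ (r AND NOT s) OR (r AND q) OR (q AND NOT s) OR (q AND q)   [distribute AND over OR]
⇔ (r AND NOT s) OR q   [simplify]

(r AND NOT s) OR q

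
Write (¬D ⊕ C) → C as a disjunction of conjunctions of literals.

(¬D ⊕ C) → C
≡ ¬(¬D ⊕ C) ∨ C   (eliminate →)
≡ ¬((¬D ∧ ¬C) ∨ (¬¬D ∧ C)) ∨ C   (expand ⊕)
≡ (¬(¬D ∧ ¬C) ∧ ¬(¬¬D ∧ C)) ∨ C   (De Morgan)
≡ ((¬¬D ∨ ¬¬C) ∧ ¬(¬¬D ∧ C)) ∨ C   (De Morgan)
≡ ((D ∨ ¬¬C) ∧ ¬(¬¬D ∧ C)) ∨ C   (double negation)
≡ ((D ∨ C) ∧ ¬(¬¬D ∧ C)) ∨ C   (double negation)
≡ ((D ∨ C) ∧ (¬¬¬D ∨ ¬C)) ∨ C   (De Morgan)
≡ ((D ∨ C) ∧ (¬D ∨ ¬C)) ∨ C   (double negation)
≡ (D ∧ ¬D) ∨ (D ∧ ¬C) ∨ (C ∧ ¬D) ∨ (C ∧ ¬C) ∨ C   (distribute ∧ over ∨)
≡ (D ∧ ¬C) ∨ C   (simplify)

(D ∧ ¬C) ∨ C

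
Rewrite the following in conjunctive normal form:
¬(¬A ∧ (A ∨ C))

¬(¬A ∧ (A ∨ C))
≡ ¬¬A ∨ ¬(A ∨ C)   (De Morgan)
≡ A ∨ ¬(A ∨ C)   (double negation)
≡ A ∨ (¬A ∧ ¬C)   (De Morgan)
≡ (A ∨ ¬A) ∧ (A ∨ ¬C)   (distribute ∨ over ∧)
≡ A ∨ ¬C   (simplify)

A ∨ ¬C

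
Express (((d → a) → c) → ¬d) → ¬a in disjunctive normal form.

(c ∧ d) ∨ ¬a

(((d → a) → c) → ¬d) → ¬a
≡ ¬(((d → a) → c) → ¬d) ∨ ¬a
≡ ¬(¬((d → a) → c) ∨ ¬d) ∨ ¬a
≡ ¬(¬(¬(d → a) ∨ c) ∨ ¬d) ∨ ¬a
≡ ¬(¬(¬(¬d ∨ a) ∨ c) ∨ ¬d) ∨ ¬a
≡ (¬¬(¬(¬d ∨ a) ∨ c) ∧ ¬¬d) ∨ ¬a
≡ ((¬(¬d ∨ a) ∨ c) ∧ ¬¬d) ∨ ¬a
≡ (((¬¬d ∧ ¬a) ∨ c) ∧ ¬¬d) ∨ ¬a
≡ (((d ∧ ¬a) ∨ c) ∧ ¬¬d) ∨ ¬a
≡ (((d ∧ ¬a) ∨ c) ∧ d) ∨ ¬a
≡ (d ∧ ¬a ∧ d) ∨ (c ∧ d) ∨ ¬a
≡ (c ∧ d) ∨ ¬a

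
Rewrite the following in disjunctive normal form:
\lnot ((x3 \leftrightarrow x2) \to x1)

\lnot ((x3 \leftrightarrow x2) \to x1)
≡ \lnot (\lnot (x3 \leftrightarrow x2) \lor x1)   [eliminate \to]
≡ \lnot (\lnot ((x3 \to x2) \land (x2 \to x3)) \lor x1)   [eliminate \leftrightarrow]
≡ \lnot (\lnot ((\lnot x3 \lor x2) \land (x2 \to x3)) \lor x1)   [eliminate \to]
≡ \lnot (\lnot ((\lnot x3 \lor x2) \land (\lnot x2 \lor x3)) \lor x1)   [eliminate \to]
≡ \lnot \lnot ((\lnot x3 \lor x2) \land (\lnot x2 \lor x3)) \land \lnot x1   [De Morgan]
≡ (\lnot x3 \lor x2) \land (\lnot x2 \lor x3) \land \lnot x1   [double negation]
≡ (\lnot x3 \land \lnot x2 \land \lnot x1) \lor (\lnot x3 \land x3 \land \lnot x1) \lor (x2 \land \lnot x2 \land \lnot x1) \lor (x2 \land x3 \land \lnot x1)   [distribute \land over \lor]
≡ (\lnot x3 \land \lnot x2 \land \lnot x1) \lor (x2 \land x3 \land \lnot x1)   [simplify]

(\lnot x3 \land \lnot x2 \land \lnot x1) \lor (x2 \land x3 \land \lnot x1)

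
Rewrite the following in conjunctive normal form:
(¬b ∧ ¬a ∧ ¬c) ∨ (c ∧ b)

(¬b ∨ c) ∧ (¬a ∨ c) ∧ (¬a ∨ b) ∧ (¬c ∨ b)

(¬b ∧ ¬a ∧ ¬c) ∨ (c ∧ b)
= (¬b ∨ c) ∧ (¬b ∨ b) ∧ (¬a ∨ c) ∧ (¬a ∨ b) ∧ (¬c ∨ c) ∧ (¬c ∨ b)   (distribute ∨ over ∧)
= (¬b ∨ c) ∧ (¬a ∨ c) ∧ (¬a ∨ b) ∧ (¬c ∨ b)   (simplify)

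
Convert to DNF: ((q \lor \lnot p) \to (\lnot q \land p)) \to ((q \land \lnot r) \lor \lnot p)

((q \lor \lnot p) \to (\lnot q \land p)) \to ((q \land \lnot r) \lor \lnot p)
≡ \lnot ((q \lor \lnot p) \to (\lnot q \land p)) \lor (q \land \lnot r) \lor \lnot p   [eliminate \to]
≡ \lnot (\lnot (q \lor \lnot p) \lor (\lnot q \land p)) \lor (q \land \lnot r) \lor \lnot p   [eliminate \to]
≡ (\lnot \lnot (q \lor \lnot p) \land \lnot (\lnot q \land p)) \lor (q \land \lnot r) \lor \lnot p   [De Morgan]
≡ ((q \lor \lnot p) \land \lnot (\lnot q \land p)) \lor (q \land \lnot r) \lor \lnot p   [double negation]
≡ ((q \lor \lnot p) \land (\lnot \lnot q \lor \lnot p)) \lor (q \land \lnot r) \lor \lnot p   [De Morgan]
≡ ((q \lor \lnot p) \land (q \lor \lnot p)) \lor (q \land \lnot r) \lor \lnot p   [double negation]
≡ (q \land q) \lor (q \land \lnot p) \lor (\lnot p \land q) \lor (\lnot p \land \lnot p) \lor (q \land \lnot r) \lor \lnot p   [distribute \land over \lor]
≡ q \lor \lnot p   [simplify]

q \lor \lnot p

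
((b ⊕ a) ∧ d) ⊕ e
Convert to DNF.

(b ∧ ¬a ∧ d ∧ ¬e) ∨ (¬b ∧ a ∧ d ∧ ¬e) ∨ (¬b ∧ ¬a ∧ e) ∨ (a ∧ b ∧ e) ∨ (¬d ∧ e)

((b ⊕ a) ∧ d) ⊕ e
⇔ ((b ⊕ a) ∧ d ∧ ¬e) ∨ (¬((b ⊕ a) ∧ d) ∧ e)   [expand ⊕]
⇔ (((b ∧ ¬a) ∨ (¬b ∧ a)) ∧ d ∧ ¬e) ∨ (¬((b ⊕ a) ∧ d) ∧ e)   [expand ⊕]
⇔ (((b ∧ ¬a) ∨ (¬b ∧ a)) ∧ d ∧ ¬e) ∨ (¬(((b ∧ ¬a) ∨ (¬b ∧ a)) ∧ d) ∧ e)   [expand ⊕]
⇔ (((b ∧ ¬a) ∨ (¬b ∧ a)) ∧ d ∧ ¬e) ∨ ((¬((b ∧ ¬a) ∨ (¬b ∧ a)) ∨ ¬d) ∧ e)   [De Morgan]
⇔ (((b ∧ ¬a) ∨ (¬b ∧ a)) ∧ d ∧ ¬e) ∨ (((¬(b ∧ ¬a) ∧ ¬(¬b ∧ a)) ∨ ¬d) ∧ e)   [De Morgan]
⇔ (((b ∧ ¬a) ∨ (¬b ∧ a)) ∧ d ∧ ¬e) ∨ ((((¬b ∨ ¬¬a) ∧ ¬(¬b ∧ a)) ∨ ¬d) ∧ e)   [De Morgan]
⇔ (((b ∧ ¬a) ∨ (¬b ∧ a)) ∧ d ∧ ¬e) ∨ ((((¬b ∨ a) ∧ ¬(¬b ∧ a)) ∨ ¬d) ∧ e)   [double negation]
⇔ (((b ∧ ¬a) ∨ (¬b ∧ a)) ∧ d ∧ ¬e) ∨ ((((¬b ∨ a) ∧ (¬¬b ∨ ¬a)) ∨ ¬d) ∧ e)   [De Morgan]
⇔ (((b ∧ ¬a) ∨ (¬b ∧ a)) ∧ d ∧ ¬e) ∨ ((((¬b ∨ a) ∧ (b ∨ ¬a)) ∨ ¬d) ∧ e)   [double negation]
⇔ (b ∧ ¬a ∧ d ∧ ¬e) ∨ (¬b ∧ a ∧ d ∧ ¬e) ∨ (¬b ∧ b ∧ e) ∨ (¬b ∧ ¬a ∧ e) ∨ (a ∧ b ∧ e) ∨ (a ∧ ¬a ∧ e) ∨ (¬d ∧ e)   [distribute ∧ over ∨]
⇔ (b ∧ ¬a ∧ d ∧ ¬e) ∨ (¬b ∧ a ∧ d ∧ ¬e) ∨ (¬b ∧ ¬a ∧ e) ∨ (a ∧ b ∧ e) ∨ (¬d ∧ e)   [simplify]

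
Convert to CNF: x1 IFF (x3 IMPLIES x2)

x1 IFF (x3 IMPLIES x2)
= (x1 IMPLIES (x3 IMPLIES x2)) AND ((x3 IMPLIES x2) IMPLIES x1)   [eliminate IFF]
= (NOT x1 OR (x3 IMPLIES x2)) AND ((x3 IMPLIES x2) IMPLIES x1)   [eliminate IMPLIES]
= (NOT x1 OR NOT x3 OR x2) AND ((x3 IMPLIES x2) IMPLIES x1)   [eliminate IMPLIES]
= (NOT x1 OR NOT x3 OR x2) AND (NOT (x3 IMPLIES x2) OR x1)   [eliminate IMPLIES]
= (NOT x1 OR NOT x3 OR x2) AND (NOT (NOT x3 OR x2) OR x1)   [eliminate IMPLIES]
= (NOT x1 OR NOT x3 OR x2) AND ((NOT NOT x3 AND NOT x2) OR x1)   [De Morgan]
= (NOT x1 OR NOT x3 OR x2) AND ((x3 AND NOT x2) OR x1)   [double negation]
= (NOT x1 OR NOT x3 OR x2) AND (x3 OR x1) AND (NOT x2 OR x1)   [distribute OR over AND]

(NOT x1 OR NOT x3 OR x2) AND (x3 OR x1) AND (NOT x2 OR x1)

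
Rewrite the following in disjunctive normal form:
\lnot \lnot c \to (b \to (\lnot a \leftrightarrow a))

\lnot \lnot c \to (b \to (\lnot a \leftrightarrow a))
≡ \lnot \lnot \lnot c \lor (b \to (\lnot a \leftrightarrow a))   [eliminate \to]
≡ \lnot \lnot \lnot c \lor \lnot b \lor (\lnot a \leftrightarrow a)   [eliminate \to]
≡ \lnot \lnot \lnot c \lor \lnot b \lor ((\lnot a \to a) \land (a \to \lnot a))   [eliminate \leftrightarrow]
≡ \lnot \lnot \lnot c \lor \lnot b \lor ((\lnot \lnot a \lor a) \land (a \to \lnot a))   [eliminate \to]
≡ \lnot \lnot \lnot c \lor \lnot b \lor ((\lnot \lnot a \lor a) \land (\lnot a \lor \lnot a))   [eliminate \to]
≡ \lnot c \lor \lnot b \lor ((\lnot \lnot a \lor a) \land (\lnot a \lor \lnot a))   [double negation]
≡ \lnot c \lor \lnot b \lor ((a \lor a) \land (\lnot a \lor \lnot a))   [double negation]
≡ \lnot c \lor \lnot b \lor (a \land \lnot a) \lor (a \land \lnot a) \lor (a \land \lnot a) \lor (a \land \lnot a)   [distribute \land over \lor]
≡ \lnot c \lor \lnot b   [simplify]

\lnot c \lor \lnot b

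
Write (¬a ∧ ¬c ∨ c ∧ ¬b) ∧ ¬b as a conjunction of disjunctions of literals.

(¬a ∨ c) ∧ ¬b

(¬a ∧ ¬c ∨ c ∧ ¬b) ∧ ¬b
≡ (¬a ∨ c) ∧ (¬a ∨ ¬b) ∧ (¬c ∨ c) ∧ (¬c ∨ ¬b) ∧ ¬b   [distribute ∨ over ∧]
≡ (¬a ∨ c) ∧ ¬b   [simplify]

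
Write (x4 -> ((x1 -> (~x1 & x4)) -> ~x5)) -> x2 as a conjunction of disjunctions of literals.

(x4 -> ((x1 -> (~x1 & x4)) -> ~x5)) -> x2
= ~(x4 -> ((x1 -> (~x1 & x4)) -> ~x5)) | x2   [eliminate ->]
= ~(~x4 | ((x1 -> (~x1 & x4)) -> ~x5)) | x2   [eliminate ->]
= ~(~x4 | ~(x1 -> (~x1 & x4)) | ~x5) | x2   [eliminate ->]
= ~(~x4 | ~(~x1 | (~x1 & x4)) | ~x5) | x2   [eliminate ->]
= (~~x4 & ~~(~x1 | (~x1 & x4)) & ~~x5) | x2   [De Morgan]
= (x4 & ~~(~x1 | (~x1 & x4)) & ~~x5) | x2   [double negation]
= (x4 & (~x1 | (~x1 & x4)) & ~~x5) | x2   [double negation]
= (x4 & (~x1 | (~x1 & x4)) & x5) | x2   [double negation]
= (x4 | x2) & (~x1 | ~x1 | x2) & (~x1 | x4 | x2) & (x5 | x2)   [distribute | over &]
= (x4 | x2) & (~x1 | x2) & (x5 | x2)   [simplify]

(x4 | x2) & (~x1 | x2) & (x5 | x2)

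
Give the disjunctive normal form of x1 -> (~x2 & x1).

x1 -> (~x2 & x1)
≡ ~x1 | (~x2 & x1)   [eliminate ->]

~x1 | (~x2 & x1)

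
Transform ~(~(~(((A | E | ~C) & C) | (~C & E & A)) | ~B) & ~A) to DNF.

(~A & ~E & C) | (~C & ~E) | (~C & ~A) | ~B | A

~(~(~(((A | E | ~C) & C) | (~C & E & A)) | ~B) & ~A)
≡ ~~(~(((A | E | ~C) & C) | (~C & E & A)) | ~B) | ~~A   [De Morgan]
≡ ~(((A | E | ~C) & C) | (~C & E & A)) | ~B | ~~A   [double negation]
≡ (~((A | E | ~C) & C) & ~(~C & E & A)) | ~B | ~~A   [De Morgan]
≡ ((~(A | E | ~C) | ~C) & ~(~C & E & A)) | ~B | ~~A   [De Morgan]
≡ (((~A & ~E & ~~C) | ~C) & ~(~C & E & A)) | ~B | ~~A   [De Morgan]
≡ (((~A & ~E & C) | ~C) & ~(~C & E & A)) | ~B | ~~A   [double negation]
≡ (((~A & ~E & C) | ~C) & (~~C | ~E | ~A)) | ~B | ~~A   [De Morgan]
≡ (((~A & ~E & C) | ~C) & (C | ~E | ~A)) | ~B | ~~A   [double negation]
≡ (((~A & ~E & C) | ~C) & (C | ~E | ~A)) | ~B | A   [double negation]
≡ (~A & ~E & C & C) | (~A & ~E & C & ~E) | (~A & ~E & C & ~A) | (~C & C) | (~C & ~E) | (~C & ~A) | ~B | A   [distribute & over |]
≡ (~A & ~E & C) | (~C & ~E) | (~C & ~A) | ~B | A   [simplify]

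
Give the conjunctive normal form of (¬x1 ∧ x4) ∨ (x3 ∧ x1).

(¬x1 ∧ x4) ∨ (x3 ∧ x1)
⇔ (¬x1 ∨ x3) ∧ (¬x1 ∨ x1) ∧ (x4 ∨ x3) ∧ (x4 ∨ x1)
⇔ (¬x1 ∨ x3) ∧ (x4 ∨ x3) ∧ (x4 ∨ x1)

(¬x1 ∨ x3) ∧ (x4 ∨ x3) ∧ (x4 ∨ x1)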